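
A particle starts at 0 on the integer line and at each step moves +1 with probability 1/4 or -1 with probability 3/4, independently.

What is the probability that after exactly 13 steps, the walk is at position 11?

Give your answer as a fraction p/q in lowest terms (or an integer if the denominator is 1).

Answer: 39/67108864

Derivation:
To reach position 11 after 13 steps: need 12 steps of +1 and 1 step of -1.
Number of such sequences: C(13,12) = 13
Each has probability (1/4)^12 · (3/4)^1 = 3/67108864
P = 13 · 3/67108864 = 39/67108864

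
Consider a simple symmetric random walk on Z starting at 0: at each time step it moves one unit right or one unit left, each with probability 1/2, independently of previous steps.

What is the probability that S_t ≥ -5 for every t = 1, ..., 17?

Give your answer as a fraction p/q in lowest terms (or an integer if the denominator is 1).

Let f(t,s) = #length-t paths at position s with S_1..S_t all ≥ -5.
f(t,s) = f(t-1,s-1) + f(t-1,s+1) for s ≥ -5; f(t,s) = 0 for s < -5.
t=0: f(0,0)=1
t=1: f(1,-1)=1 f(1,1)=1
t=2: f(2,-2)=1 f(2,0)=2 f(2,2)=1
t=3: f(3,-3)=1 f(3,-1)=3 f(3,1)=3 f(3,3)=1
t=4: f(4,-4)=1 f(4,-2)=4 f(4,0)=6 f(4,2)=4 f(4,4)=1
t=5: f(5,-5)=1 f(5,-3)=5 f(5,-1)=10 f(5,1)=10 f(5,3)=5 f(5,5)=1
t=6: f(6,-4)=6 f(6,-2)=15 f(6,0)=20 f(6,2)=15 f(6,4)=6 f(6,6)=1
t=7: f(7,-5)=6 f(7,-3)=21 f(7,-1)=35 f(7,1)=35 f(7,3)=21 f(7,5)=7 f(7,7)=1
t=8: f(8,-4)=27 f(8,-2)=56 f(8,0)=70 f(8,2)=56 f(8,4)=28 f(8,6)=8 f(8,8)=1
t=9: f(9,-5)=27 f(9,-3)=83 f(9,-1)=126 f(9,1)=126 f(9,3)=84 f(9,5)=36 f(9,7)=9 f(9,9)=1
t=10: f(10,-4)=110 f(10,-2)=209 f(10,0)=252 f(10,2)=210 f(10,4)=120 f(10,6)=45 f(10,8)=10 f(10,10)=1
t=11: f(11,-5)=110 f(11,-3)=319 f(11,-1)=461 f(11,1)=462 f(11,3)=330 f(11,5)=165 f(11,7)=55 f(11,9)=11 f(11,11)=1
t=12: f(12,-4)=429 f(12,-2)=780 f(12,0)=923 f(12,2)=792 f(12,4)=495 f(12,6)=220 f(12,8)=66 f(12,10)=12 f(12,12)=1
t=13: f(13,-5)=429 f(13,-3)=1209 f(13,-1)=1703 f(13,1)=1715 f(13,3)=1287 f(13,5)=715 f(13,7)=286 f(13,9)=78 f(13,11)=13 f(13,13)=1
t=14: f(14,-4)=1638 f(14,-2)=2912 f(14,0)=3418 f(14,2)=3002 f(14,4)=2002 f(14,6)=1001 f(14,8)=364 f(14,10)=91 f(14,12)=14 f(14,14)=1
t=15: f(15,-5)=1638 f(15,-3)=4550 f(15,-1)=6330 f(15,1)=6420 f(15,3)=5004 f(15,5)=3003 f(15,7)=1365 f(15,9)=455 f(15,11)=105 f(15,13)=15 f(15,15)=1
t=16: f(16,-4)=6188 f(16,-2)=10880 f(16,0)=12750 f(16,2)=11424 f(16,4)=8007 f(16,6)=4368 f(16,8)=1820 f(16,10)=560 f(16,12)=120 f(16,14)=16 f(16,16)=1
t=17: f(17,-5)=6188 f(17,-3)=17068 f(17,-1)=23630 f(17,1)=24174 f(17,3)=19431 f(17,5)=12375 f(17,7)=6188 f(17,9)=2380 f(17,11)=680 f(17,13)=136 f(17,15)=17 f(17,17)=1
Σ_s f(17,s) = 112268
P = 112268/131072 = 28067/32768

Answer: 28067/32768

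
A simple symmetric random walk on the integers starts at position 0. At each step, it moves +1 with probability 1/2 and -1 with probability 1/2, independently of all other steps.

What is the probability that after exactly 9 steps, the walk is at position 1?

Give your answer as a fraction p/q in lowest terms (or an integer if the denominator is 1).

To reach position 1 after 9 steps: need 5 steps of +1 and 4 of -1.
Favorable paths: C(9,5) = 126
Total paths: 2^9 = 512
P = 126/512 = 63/256

Answer: 63/256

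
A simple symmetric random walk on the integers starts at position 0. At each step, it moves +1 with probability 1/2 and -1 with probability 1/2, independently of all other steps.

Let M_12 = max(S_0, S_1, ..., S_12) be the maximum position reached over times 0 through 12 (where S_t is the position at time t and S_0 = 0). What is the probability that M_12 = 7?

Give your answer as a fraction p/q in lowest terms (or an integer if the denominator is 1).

Let M_12 = max(S_0,...,S_12). Use the reflection principle: for j ≥ 1, #{paths with M_12 ≥ j} = #{S_12 ≥ j} + #{S_12 ≥ j+1}.
By reflection, #{M_12 ≥ 7} = #{S_12 ≥ 7} + #{S_12 ≥ 8} = 79 + 79 = 158.
#{M_12 ≥ 8} = #{S_12 ≥ 8} + #{S_12 ≥ 9} = 79 + 13 = 92.
#{M_12 = 7} = 158 - 92 = 66.
P(M_12 = 7) = 66/4096 = 33/2048

Answer: 33/2048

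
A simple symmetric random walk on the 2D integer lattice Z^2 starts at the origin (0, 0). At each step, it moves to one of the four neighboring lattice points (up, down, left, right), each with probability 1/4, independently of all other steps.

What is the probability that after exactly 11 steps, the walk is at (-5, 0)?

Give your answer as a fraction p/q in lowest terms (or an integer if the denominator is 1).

Let h be the number of horizontal steps (so 11-h are vertical). To end at (-5,0) need (h-5)/2 right-steps and ((11-h)+0)/2 up-steps.
Sum over h with 5 ≤ h ≤ 11, h ≡ 1 (mod 2), 11-h ≡ 0 (mod 2):
h=5: C(11,5)·C(5,0)·C(6,3) = 462·1·20 = 9240
h=7: C(11,7)·C(7,1)·C(4,2) = 330·7·6 = 13860
h=9: C(11,9)·C(9,2)·C(2,1) = 55·36·2 = 3960
h=11: C(11,11)·C(11,3)·C(0,0) = 1·165·1 = 165
Total favorable: 27225
Total paths: 4^11 = 4194304
P = 27225/4194304 = 27225/4194304

Answer: 27225/4194304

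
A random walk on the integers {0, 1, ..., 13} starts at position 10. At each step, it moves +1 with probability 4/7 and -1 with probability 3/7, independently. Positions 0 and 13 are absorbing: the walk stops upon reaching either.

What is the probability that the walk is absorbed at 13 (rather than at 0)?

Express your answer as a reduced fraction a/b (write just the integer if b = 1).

Biased walk: p = 4/7, q = 3/7, r = q/p = 3/4
Gambler's ruin: P(hit 13 before 0 | start at 10) = (1 - r^a)/(1 - r^N)
r^10 = 59049/1048576; r^13 = 1594323/67108864
P = (1 - 59049/1048576) / (1 - 1594323/67108864) = 989527/1048576 / 65514541/67108864 = 63329728/65514541

Answer: 63329728/65514541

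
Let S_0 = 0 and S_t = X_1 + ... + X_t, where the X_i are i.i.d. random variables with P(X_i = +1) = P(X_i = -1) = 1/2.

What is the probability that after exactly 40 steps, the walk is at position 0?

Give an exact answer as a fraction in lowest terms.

To return to 0 after 40 steps: need exactly 20 steps of +1 and 20 of -1.
Favorable paths: C(40,20) = 137846528820
Total paths: 2^40 = 1099511627776
P = 137846528820/1099511627776 = 34461632205/274877906944

Answer: 34461632205/274877906944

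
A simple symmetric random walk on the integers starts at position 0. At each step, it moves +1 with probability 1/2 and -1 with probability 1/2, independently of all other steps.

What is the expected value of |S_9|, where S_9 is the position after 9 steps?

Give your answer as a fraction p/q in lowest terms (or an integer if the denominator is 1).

Answer: 315/128

Derivation:
S_9 takes values m ≡ 1 (mod 2) with |m| ≤ 9; P(S_9=m) = C(9,(9+m)/2)/2^9.
Total paths: 2^9 = 512
Distribution: P(S=-9)=1/512, P(S=-7)=9/512, P(S=-5)=36/512, P(S=-3)=84/512, P(S=-1)=126/512, P(S=1)=126/512, P(S=3)=84/512, P(S=5)=36/512, P(S=7)=9/512, P(S=9)=1/512
E[|S_9|] = Σ_m |m|·P(S_9=m) = 1260/512 = 315/128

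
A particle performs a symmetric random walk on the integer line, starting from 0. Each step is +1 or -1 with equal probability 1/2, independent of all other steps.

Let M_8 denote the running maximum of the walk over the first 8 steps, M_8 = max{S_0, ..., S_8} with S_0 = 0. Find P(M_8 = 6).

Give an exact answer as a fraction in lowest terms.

Answer: 1/32

Derivation:
Let M_8 = max(S_0,...,S_8). Use the reflection principle: for j ≥ 1, #{paths with M_8 ≥ j} = #{S_8 ≥ j} + #{S_8 ≥ j+1}.
By reflection, #{M_8 ≥ 6} = #{S_8 ≥ 6} + #{S_8 ≥ 7} = 9 + 1 = 10.
#{M_8 ≥ 7} = #{S_8 ≥ 7} + #{S_8 ≥ 8} = 1 + 1 = 2.
#{M_8 = 6} = 10 - 2 = 8.
P(M_8 = 6) = 8/256 = 1/32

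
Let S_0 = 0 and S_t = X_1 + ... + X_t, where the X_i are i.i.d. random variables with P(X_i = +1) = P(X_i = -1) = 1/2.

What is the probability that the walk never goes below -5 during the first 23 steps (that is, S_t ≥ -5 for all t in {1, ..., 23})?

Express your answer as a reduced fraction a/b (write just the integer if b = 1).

Let f(t,s) = #length-t paths at position s with S_1..S_t all ≥ -5.
f(t,s) = f(t-1,s-1) + f(t-1,s+1) for s ≥ -5; f(t,s) = 0 for s < -5.
t=0: f(0,0)=1
t=1: f(1,-1)=1 f(1,1)=1
t=2: f(2,-2)=1 f(2,0)=2 f(2,2)=1
t=3: f(3,-3)=1 f(3,-1)=3 f(3,1)=3 f(3,3)=1
t=4: f(4,-4)=1 f(4,-2)=4 f(4,0)=6 f(4,2)=4 f(4,4)=1
t=5: f(5,-5)=1 f(5,-3)=5 f(5,-1)=10 f(5,1)=10 f(5,3)=5 f(5,5)=1
t=6: f(6,-4)=6 f(6,-2)=15 f(6,0)=20 f(6,2)=15 f(6,4)=6 f(6,6)=1
t=7: f(7,-5)=6 f(7,-3)=21 f(7,-1)=35 f(7,1)=35 f(7,3)=21 f(7,5)=7 f(7,7)=1
t=8: f(8,-4)=27 f(8,-2)=56 f(8,0)=70 f(8,2)=56 f(8,4)=28 f(8,6)=8 f(8,8)=1
t=9: f(9,-5)=27 f(9,-3)=83 f(9,-1)=126 f(9,1)=126 f(9,3)=84 f(9,5)=36 f(9,7)=9 f(9,9)=1
t=10: f(10,-4)=110 f(10,-2)=209 f(10,0)=252 f(10,2)=210 f(10,4)=120 f(10,6)=45 f(10,8)=10 f(10,10)=1
t=11: f(11,-5)=110 f(11,-3)=319 f(11,-1)=461 f(11,1)=462 f(11,3)=330 f(11,5)=165 f(11,7)=55 f(11,9)=11 f(11,11)=1
t=12: f(12,-4)=429 f(12,-2)=780 f(12,0)=923 f(12,2)=792 f(12,4)=495 f(12,6)=220 f(12,8)=66 f(12,10)=12 f(12,12)=1
t=13: f(13,-5)=429 f(13,-3)=1209 f(13,-1)=1703 f(13,1)=1715 f(13,3)=1287 f(13,5)=715 f(13,7)=286 f(13,9)=78 f(13,11)=13 f(13,13)=1
t=14: f(14,-4)=1638 f(14,-2)=2912 f(14,0)=3418 f(14,2)=3002 f(14,4)=2002 f(14,6)=1001 f(14,8)=364 f(14,10)=91 f(14,12)=14 f(14,14)=1
t=15: f(15,-5)=1638 f(15,-3)=4550 f(15,-1)=6330 f(15,1)=6420 f(15,3)=5004 f(15,5)=3003 f(15,7)=1365 f(15,9)=455 f(15,11)=105 f(15,13)=15 f(15,15)=1
t=16: f(16,-4)=6188 f(16,-2)=10880 f(16,0)=12750 f(16,2)=11424 f(16,4)=8007 f(16,6)=4368 f(16,8)=1820 f(16,10)=560 f(16,12)=120 f(16,14)=16 f(16,16)=1
t=17: f(17,-5)=6188 f(17,-3)=17068 f(17,-1)=23630 f(17,1)=24174 f(17,3)=19431 f(17,5)=12375 f(17,7)=6188 f(17,9)=2380 f(17,11)=680 f(17,13)=136 f(17,15)=17 f(17,17)=1
t=18: f(18,-4)=23256 f(18,-2)=40698 f(18,0)=47804 f(18,2)=43605 f(18,4)=31806 f(18,6)=18563 f(18,8)=8568 f(18,10)=3060 f(18,12)=816 f(18,14)=153 f(18,16)=18 f(18,18)=1
t=19: f(19,-5)=23256 f(19,-3)=63954 f(19,-1)=88502 f(19,1)=91409 f(19,3)=75411 f(19,5)=50369 f(19,7)=27131 f(19,9)=11628 f(19,11)=3876 f(19,13)=969 f(19,15)=171 f(19,17)=19 f(19,19)=1
t=20: f(20,-4)=87210 f(20,-2)=152456 f(20,0)=179911 f(20,2)=166820 f(20,4)=125780 f(20,6)=77500 f(20,8)=38759 f(20,10)=15504 f(20,12)=4845 f(20,14)=1140 f(20,16)=190 f(20,18)=20 f(20,20)=1
t=21: f(21,-5)=87210 f(21,-3)=239666 f(21,-1)=332367 f(21,1)=346731 f(21,3)=292600 f(21,5)=203280 f(21,7)=116259 f(21,9)=54263 f(21,11)=20349 f(21,13)=5985 f(21,15)=1330 f(21,17)=210 f(21,19)=21 f(21,21)=1
t=22: f(22,-4)=326876 f(22,-2)=572033 f(22,0)=679098 f(22,2)=639331 f(22,4)=495880 f(22,6)=319539 f(22,8)=170522 f(22,10)=74612 f(22,12)=26334 f(22,14)=7315 f(22,16)=1540 f(22,18)=231 f(22,20)=22 f(22,22)=1
t=23: f(23,-5)=326876 f(23,-3)=898909 f(23,-1)=1251131 f(23,1)=1318429 f(23,3)=1135211 f(23,5)=815419 f(23,7)=490061 f(23,9)=245134 f(23,11)=100946 f(23,13)=33649 f(23,15)=8855 f(23,17)=1771 f(23,19)=253 f(23,21)=23 f(23,23)=1
Σ_s f(23,s) = 6626668
P = 6626668/8388608 = 1656667/2097152

Answer: 1656667/2097152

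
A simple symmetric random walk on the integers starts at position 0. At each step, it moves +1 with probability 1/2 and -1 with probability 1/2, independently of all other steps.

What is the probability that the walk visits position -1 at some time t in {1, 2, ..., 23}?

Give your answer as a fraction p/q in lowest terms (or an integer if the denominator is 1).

Answer: 3518265/4194304

Derivation:
Count via complement. Let g(t,s) = #length-t paths at position s with S_1..S_t all ≠ -1.
g(t,s) = g(t-1,s-1) + g(t-1,s+1) for s ≠ -1; g(t,-1) = 0.
t=0: g(0,0)=1
t=1: g(1,1)=1
t=2: g(2,0)=1 g(2,2)=1
t=3: g(3,1)=2 g(3,3)=1
t=4: g(4,0)=2 g(4,2)=3 g(4,4)=1
t=5: g(5,1)=5 g(5,3)=4 g(5,5)=1
t=6: g(6,0)=5 g(6,2)=9 g(6,4)=5 g(6,6)=1
t=7: g(7,1)=14 g(7,3)=14 g(7,5)=6 g(7,7)=1
t=8: g(8,0)=14 g(8,2)=28 g(8,4)=20 g(8,6)=7 g(8,8)=1
t=9: g(9,1)=42 g(9,3)=48 g(9,5)=27 g(9,7)=8 g(9,9)=1
t=10: g(10,0)=42 g(10,2)=90 g(10,4)=75 g(10,6)=35 g(10,8)=9 g(10,10)=1
t=11: g(11,1)=132 g(11,3)=165 g(11,5)=110 g(11,7)=44 g(11,9)=10 g(11,11)=1
t=12: g(12,0)=132 g(12,2)=297 g(12,4)=275 g(12,6)=154 g(12,8)=54 g(12,10)=11 g(12,12)=1
t=13: g(13,1)=429 g(13,3)=572 g(13,5)=429 g(13,7)=208 g(13,9)=65 g(13,11)=12 g(13,13)=1
t=14: g(14,0)=429 g(14,2)=1001 g(14,4)=1001 g(14,6)=637 g(14,8)=273 g(14,10)=77 g(14,12)=13 g(14,14)=1
t=15: g(15,1)=1430 g(15,3)=2002 g(15,5)=1638 g(15,7)=910 g(15,9)=350 g(15,11)=90 g(15,13)=14 g(15,15)=1
t=16: g(16,0)=1430 g(16,2)=3432 g(16,4)=3640 g(16,6)=2548 g(16,8)=1260 g(16,10)=440 g(16,12)=104 g(16,14)=15 g(16,16)=1
t=17: g(17,1)=4862 g(17,3)=7072 g(17,5)=6188 g(17,7)=3808 g(17,9)=1700 g(17,11)=544 g(17,13)=119 g(17,15)=16 g(17,17)=1
t=18: g(18,0)=4862 g(18,2)=11934 g(18,4)=13260 g(18,6)=9996 g(18,8)=5508 g(18,10)=2244 g(18,12)=663 g(18,14)=135 g(18,16)=17 g(18,18)=1
t=19: g(19,1)=16796 g(19,3)=25194 g(19,5)=23256 g(19,7)=15504 g(19,9)=7752 g(19,11)=2907 g(19,13)=798 g(19,15)=152 g(19,17)=18 g(19,19)=1
t=20: g(20,0)=16796 g(20,2)=41990 g(20,4)=48450 g(20,6)=38760 g(20,8)=23256 g(20,10)=10659 g(20,12)=3705 g(20,14)=950 g(20,16)=170 g(20,18)=19 g(20,20)=1
t=21: g(21,1)=58786 g(21,3)=90440 g(21,5)=87210 g(21,7)=62016 g(21,9)=33915 g(21,11)=14364 g(21,13)=4655 g(21,15)=1120 g(21,17)=189 g(21,19)=20 g(21,21)=1
t=22: g(22,0)=58786 g(22,2)=149226 g(22,4)=177650 g(22,6)=149226 g(22,8)=95931 g(22,10)=48279 g(22,12)=19019 g(22,14)=5775 g(22,16)=1309 g(22,18)=209 g(22,20)=21 g(22,22)=1
t=23: g(23,1)=208012 g(23,3)=326876 g(23,5)=326876 g(23,7)=245157 g(23,9)=144210 g(23,11)=67298 g(23,13)=24794 g(23,15)=7084 g(23,17)=1518 g(23,19)=230 g(23,21)=22 g(23,23)=1
Paths never hitting -1: Σ_s g(23,s) = 1352078
Paths hitting -1: 2^23 - 1352078 = 7036530
P = 7036530/8388608 = 3518265/4194304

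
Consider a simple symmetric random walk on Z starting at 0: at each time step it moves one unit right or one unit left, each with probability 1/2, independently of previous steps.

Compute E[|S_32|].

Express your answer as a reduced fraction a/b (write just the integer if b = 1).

Answer: 300540195/67108864

Derivation:
S_32 takes values m ≡ 0 (mod 2) with |m| ≤ 32; P(S_32=m) = C(32,(32+m)/2)/2^32.
Total paths: 2^32 = 4294967296
Distribution: P(S=-32)=1/4294967296, P(S=-30)=32/4294967296, P(S=-28)=496/4294967296, P(S=-26)=4960/4294967296, P(S=-24)=35960/4294967296, P(S=-22)=201376/4294967296, P(S=-20)=906192/4294967296, P(S=-18)=3365856/4294967296, P(S=-16)=10518300/4294967296, P(S=-14)=28048800/4294967296, P(S=-12)=64512240/4294967296, P(S=-10)=129024480/4294967296, P(S=-8)=225792840/4294967296, P(S=-6)=347373600/4294967296, P(S=-4)=471435600/4294967296, P(S=-2)=565722720/4294967296, P(S=0)=601080390/4294967296, P(S=2)=565722720/4294967296, P(S=4)=471435600/4294967296, P(S=6)=347373600/4294967296, P(S=8)=225792840/4294967296, P(S=10)=129024480/4294967296, P(S=12)=64512240/4294967296, P(S=14)=28048800/4294967296, P(S=16)=10518300/4294967296, P(S=18)=3365856/4294967296, P(S=20)=906192/4294967296, P(S=22)=201376/4294967296, P(S=24)=35960/4294967296, P(S=26)=4960/4294967296, P(S=28)=496/4294967296, P(S=30)=32/4294967296, P(S=32)=1/4294967296
E[|S_32|] = Σ_m |m|·P(S_32=m) = 19234572480/4294967296 = 300540195/67108864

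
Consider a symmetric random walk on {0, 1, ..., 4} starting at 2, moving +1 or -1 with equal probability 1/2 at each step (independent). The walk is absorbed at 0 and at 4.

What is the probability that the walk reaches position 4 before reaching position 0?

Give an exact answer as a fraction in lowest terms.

Symmetric walk (p = 1/2): the harmonic-function argument gives P(hit 4 before 0 | start at 2) = a/N.
P = 2/4 = 1/2

Answer: 1/2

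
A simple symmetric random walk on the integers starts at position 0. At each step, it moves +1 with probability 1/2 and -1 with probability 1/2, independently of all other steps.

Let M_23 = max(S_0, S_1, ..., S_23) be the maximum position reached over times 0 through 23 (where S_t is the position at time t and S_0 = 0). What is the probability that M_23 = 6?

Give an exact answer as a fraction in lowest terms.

Answer: 245157/4194304

Derivation:
Let M_23 = max(S_0,...,S_23). Use the reflection principle: for j ≥ 1, #{paths with M_23 ≥ j} = #{S_23 ≥ j} + #{S_23 ≥ j+1}.
By reflection, #{M_23 ≥ 6} = #{S_23 ≥ 6} + #{S_23 ≥ 7} = 880970 + 880970 = 1761940.
#{M_23 ≥ 7} = #{S_23 ≥ 7} + #{S_23 ≥ 8} = 880970 + 390656 = 1271626.
#{M_23 = 6} = 1761940 - 1271626 = 490314.
P(M_23 = 6) = 490314/8388608 = 245157/4194304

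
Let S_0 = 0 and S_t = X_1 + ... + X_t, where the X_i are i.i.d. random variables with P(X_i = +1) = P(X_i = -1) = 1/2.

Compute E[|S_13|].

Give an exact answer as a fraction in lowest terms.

Answer: 3003/1024

Derivation:
S_13 takes values m ≡ 1 (mod 2) with |m| ≤ 13; P(S_13=m) = C(13,(13+m)/2)/2^13.
Total paths: 2^13 = 8192
Distribution: P(S=-13)=1/8192, P(S=-11)=13/8192, P(S=-9)=78/8192, P(S=-7)=286/8192, P(S=-5)=715/8192, P(S=-3)=1287/8192, P(S=-1)=1716/8192, P(S=1)=1716/8192, P(S=3)=1287/8192, P(S=5)=715/8192, P(S=7)=286/8192, P(S=9)=78/8192, P(S=11)=13/8192, P(S=13)=1/8192
E[|S_13|] = Σ_m |m|·P(S_13=m) = 24024/8192 = 3003/1024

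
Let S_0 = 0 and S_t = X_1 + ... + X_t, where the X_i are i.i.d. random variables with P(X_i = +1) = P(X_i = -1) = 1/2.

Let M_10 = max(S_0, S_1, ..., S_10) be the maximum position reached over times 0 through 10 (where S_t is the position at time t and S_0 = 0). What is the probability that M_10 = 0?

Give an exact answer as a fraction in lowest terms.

Let M_10 = max(S_0,...,S_10). Use the reflection principle: for j ≥ 1, #{paths with M_10 ≥ j} = #{S_10 ≥ j} + #{S_10 ≥ j+1}.
P(M_10 ≥ 0) = 1 since S_0 = 0, so #{M_10 ≥ 0} = 1024.
#{M_10 ≥ 1} = #{S_10 ≥ 1} + #{S_10 ≥ 2} = 386 + 386 = 772.
#{M_10 = 0} = 1024 - 772 = 252.
P(M_10 = 0) = 252/1024 = 63/256

Answer: 63/256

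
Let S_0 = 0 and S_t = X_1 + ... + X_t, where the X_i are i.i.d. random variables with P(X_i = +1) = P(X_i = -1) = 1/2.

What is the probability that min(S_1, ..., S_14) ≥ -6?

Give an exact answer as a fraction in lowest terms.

Answer: 3861/4096

Derivation:
Let f(t,s) = #length-t paths at position s with S_1..S_t all ≥ -6.
f(t,s) = f(t-1,s-1) + f(t-1,s+1) for s ≥ -6; f(t,s) = 0 for s < -6.
t=0: f(0,0)=1
t=1: f(1,-1)=1 f(1,1)=1
t=2: f(2,-2)=1 f(2,0)=2 f(2,2)=1
t=3: f(3,-3)=1 f(3,-1)=3 f(3,1)=3 f(3,3)=1
t=4: f(4,-4)=1 f(4,-2)=4 f(4,0)=6 f(4,2)=4 f(4,4)=1
t=5: f(5,-5)=1 f(5,-3)=5 f(5,-1)=10 f(5,1)=10 f(5,3)=5 f(5,5)=1
t=6: f(6,-6)=1 f(6,-4)=6 f(6,-2)=15 f(6,0)=20 f(6,2)=15 f(6,4)=6 f(6,6)=1
t=7: f(7,-5)=7 f(7,-3)=21 f(7,-1)=35 f(7,1)=35 f(7,3)=21 f(7,5)=7 f(7,7)=1
t=8: f(8,-6)=7 f(8,-4)=28 f(8,-2)=56 f(8,0)=70 f(8,2)=56 f(8,4)=28 f(8,6)=8 f(8,8)=1
t=9: f(9,-5)=35 f(9,-3)=84 f(9,-1)=126 f(9,1)=126 f(9,3)=84 f(9,5)=36 f(9,7)=9 f(9,9)=1
t=10: f(10,-6)=35 f(10,-4)=119 f(10,-2)=210 f(10,0)=252 f(10,2)=210 f(10,4)=120 f(10,6)=45 f(10,8)=10 f(10,10)=1
t=11: f(11,-5)=154 f(11,-3)=329 f(11,-1)=462 f(11,1)=462 f(11,3)=330 f(11,5)=165 f(11,7)=55 f(11,9)=11 f(11,11)=1
t=12: f(12,-6)=154 f(12,-4)=483 f(12,-2)=791 f(12,0)=924 f(12,2)=792 f(12,4)=495 f(12,6)=220 f(12,8)=66 f(12,10)=12 f(12,12)=1
t=13: f(13,-5)=637 f(13,-3)=1274 f(13,-1)=1715 f(13,1)=1716 f(13,3)=1287 f(13,5)=715 f(13,7)=286 f(13,9)=78 f(13,11)=13 f(13,13)=1
t=14: f(14,-6)=637 f(14,-4)=1911 f(14,-2)=2989 f(14,0)=3431 f(14,2)=3003 f(14,4)=2002 f(14,6)=1001 f(14,8)=364 f(14,10)=91 f(14,12)=14 f(14,14)=1
Σ_s f(14,s) = 15444
P = 15444/16384 = 3861/4096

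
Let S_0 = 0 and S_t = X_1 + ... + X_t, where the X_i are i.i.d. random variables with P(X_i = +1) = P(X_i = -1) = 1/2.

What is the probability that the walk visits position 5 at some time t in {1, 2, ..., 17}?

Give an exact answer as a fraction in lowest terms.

Answer: 7795/32768

Derivation:
Count via complement. Let g(t,s) = #length-t paths at position s with S_1..S_t all ≠ 5.
g(t,s) = g(t-1,s-1) + g(t-1,s+1) for s ≠ 5; g(t,5) = 0.
t=0: g(0,0)=1
t=1: g(1,-1)=1 g(1,1)=1
t=2: g(2,-2)=1 g(2,0)=2 g(2,2)=1
t=3: g(3,-3)=1 g(3,-1)=3 g(3,1)=3 g(3,3)=1
t=4: g(4,-4)=1 g(4,-2)=4 g(4,0)=6 g(4,2)=4 g(4,4)=1
t=5: g(5,-5)=1 g(5,-3)=5 g(5,-1)=10 g(5,1)=10 g(5,3)=5
t=6: g(6,-6)=1 g(6,-4)=6 g(6,-2)=15 g(6,0)=20 g(6,2)=15 g(6,4)=5
t=7: g(7,-7)=1 g(7,-5)=7 g(7,-3)=21 g(7,-1)=35 g(7,1)=35 g(7,3)=20
t=8: g(8,-8)=1 g(8,-6)=8 g(8,-4)=28 g(8,-2)=56 g(8,0)=70 g(8,2)=55 g(8,4)=20
t=9: g(9,-9)=1 g(9,-7)=9 g(9,-5)=36 g(9,-3)=84 g(9,-1)=126 g(9,1)=125 g(9,3)=75
t=10: g(10,-10)=1 g(10,-8)=10 g(10,-6)=45 g(10,-4)=120 g(10,-2)=210 g(10,0)=251 g(10,2)=200 g(10,4)=75
t=11: g(11,-11)=1 g(11,-9)=11 g(11,-7)=55 g(11,-5)=165 g(11,-3)=330 g(11,-1)=461 g(11,1)=451 g(11,3)=275
t=12: g(12,-12)=1 g(12,-10)=12 g(12,-8)=66 g(12,-6)=220 g(12,-4)=495 g(12,-2)=791 g(12,0)=912 g(12,2)=726 g(12,4)=275
t=13: g(13,-13)=1 g(13,-11)=13 g(13,-9)=78 g(13,-7)=286 g(13,-5)=715 g(13,-3)=1286 g(13,-1)=1703 g(13,1)=1638 g(13,3)=1001
t=14: g(14,-14)=1 g(14,-12)=14 g(14,-10)=91 g(14,-8)=364 g(14,-6)=1001 g(14,-4)=2001 g(14,-2)=2989 g(14,0)=3341 g(14,2)=2639 g(14,4)=1001
t=15: g(15,-15)=1 g(15,-13)=15 g(15,-11)=105 g(15,-9)=455 g(15,-7)=1365 g(15,-5)=3002 g(15,-3)=4990 g(15,-1)=6330 g(15,1)=5980 g(15,3)=3640
t=16: g(16,-16)=1 g(16,-14)=16 g(16,-12)=120 g(16,-10)=560 g(16,-8)=1820 g(16,-6)=4367 g(16,-4)=7992 g(16,-2)=11320 g(16,0)=12310 g(16,2)=9620 g(16,4)=3640
t=17: g(17,-17)=1 g(17,-15)=17 g(17,-13)=136 g(17,-11)=680 g(17,-9)=2380 g(17,-7)=6187 g(17,-5)=12359 g(17,-3)=19312 g(17,-1)=23630 g(17,1)=21930 g(17,3)=13260
Paths never hitting 5: Σ_s g(17,s) = 99892
Paths hitting 5: 2^17 - 99892 = 31180
P = 31180/131072 = 7795/32768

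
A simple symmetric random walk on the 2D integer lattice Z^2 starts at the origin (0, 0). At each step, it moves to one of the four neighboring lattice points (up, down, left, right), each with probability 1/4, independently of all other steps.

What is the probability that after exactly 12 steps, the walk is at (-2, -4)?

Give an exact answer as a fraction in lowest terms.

Answer: 5445/524288

Derivation:
Let h be the number of horizontal steps (so 12-h are vertical). To end at (-2,-4) need (h-2)/2 right-steps and ((12-h)-4)/2 up-steps.
Sum over h with 2 ≤ h ≤ 8, h ≡ 0 (mod 2), 12-h ≡ 0 (mod 2):
h=2: C(12,2)·C(2,0)·C(10,3) = 66·1·120 = 7920
h=4: C(12,4)·C(4,1)·C(8,2) = 495·4·28 = 55440
h=6: C(12,6)·C(6,2)·C(6,1) = 924·15·6 = 83160
h=8: C(12,8)·C(8,3)·C(4,0) = 495·56·1 = 27720
Total favorable: 174240
Total paths: 4^12 = 16777216
P = 174240/16777216 = 5445/524288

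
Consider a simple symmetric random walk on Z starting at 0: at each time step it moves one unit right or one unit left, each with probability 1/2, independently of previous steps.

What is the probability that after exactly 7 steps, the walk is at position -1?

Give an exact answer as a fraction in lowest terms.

To reach position -1 after 7 steps: need 3 steps of +1 and 4 of -1.
Favorable paths: C(7,3) = 35
Total paths: 2^7 = 128
P = 35/128 = 35/128

Answer: 35/128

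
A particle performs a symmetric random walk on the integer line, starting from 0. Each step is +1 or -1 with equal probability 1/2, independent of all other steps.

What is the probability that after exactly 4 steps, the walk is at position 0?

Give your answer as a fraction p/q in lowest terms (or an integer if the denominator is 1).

To reach position 0 after 4 steps: need 2 steps of +1 and 2 of -1.
Favorable paths: C(4,2) = 6
Total paths: 2^4 = 16
P = 6/16 = 3/8

Answer: 3/8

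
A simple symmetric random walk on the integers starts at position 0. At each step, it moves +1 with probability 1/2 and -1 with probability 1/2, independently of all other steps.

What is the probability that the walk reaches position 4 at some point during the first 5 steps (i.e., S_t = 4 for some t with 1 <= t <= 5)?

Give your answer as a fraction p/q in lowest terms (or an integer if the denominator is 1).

Answer: 1/16

Derivation:
Count via complement. Let g(t,s) = #length-t paths at position s with S_1..S_t all ≠ 4.
g(t,s) = g(t-1,s-1) + g(t-1,s+1) for s ≠ 4; g(t,4) = 0.
t=0: g(0,0)=1
t=1: g(1,-1)=1 g(1,1)=1
t=2: g(2,-2)=1 g(2,0)=2 g(2,2)=1
t=3: g(3,-3)=1 g(3,-1)=3 g(3,1)=3 g(3,3)=1
t=4: g(4,-4)=1 g(4,-2)=4 g(4,0)=6 g(4,2)=4
t=5: g(5,-5)=1 g(5,-3)=5 g(5,-1)=10 g(5,1)=10 g(5,3)=4
Paths never hitting 4: Σ_s g(5,s) = 30
Paths hitting 4: 2^5 - 30 = 2
P = 2/32 = 1/16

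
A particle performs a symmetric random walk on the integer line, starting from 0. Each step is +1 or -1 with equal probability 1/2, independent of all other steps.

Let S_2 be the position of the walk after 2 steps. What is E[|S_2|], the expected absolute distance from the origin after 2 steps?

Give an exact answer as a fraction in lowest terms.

Answer: 1

Derivation:
S_2 takes values m ≡ 0 (mod 2) with |m| ≤ 2; P(S_2=m) = C(2,(2+m)/2)/2^2.
Total paths: 2^2 = 4
Distribution: P(S=-2)=1/4, P(S=0)=2/4, P(S=2)=1/4
E[|S_2|] = Σ_m |m|·P(S_2=m) = 4/4 = 1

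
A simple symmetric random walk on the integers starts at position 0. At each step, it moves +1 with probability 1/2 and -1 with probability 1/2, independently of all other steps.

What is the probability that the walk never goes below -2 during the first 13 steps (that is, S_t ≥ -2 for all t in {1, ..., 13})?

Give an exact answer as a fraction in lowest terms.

Let f(t,s) = #length-t paths at position s with S_1..S_t all ≥ -2.
f(t,s) = f(t-1,s-1) + f(t-1,s+1) for s ≥ -2; f(t,s) = 0 for s < -2.
t=0: f(0,0)=1
t=1: f(1,-1)=1 f(1,1)=1
t=2: f(2,-2)=1 f(2,0)=2 f(2,2)=1
t=3: f(3,-1)=3 f(3,1)=3 f(3,3)=1
t=4: f(4,-2)=3 f(4,0)=6 f(4,2)=4 f(4,4)=1
t=5: f(5,-1)=9 f(5,1)=10 f(5,3)=5 f(5,5)=1
t=6: f(6,-2)=9 f(6,0)=19 f(6,2)=15 f(6,4)=6 f(6,6)=1
t=7: f(7,-1)=28 f(7,1)=34 f(7,3)=21 f(7,5)=7 f(7,7)=1
t=8: f(8,-2)=28 f(8,0)=62 f(8,2)=55 f(8,4)=28 f(8,6)=8 f(8,8)=1
t=9: f(9,-1)=90 f(9,1)=117 f(9,3)=83 f(9,5)=36 f(9,7)=9 f(9,9)=1
t=10: f(10,-2)=90 f(10,0)=207 f(10,2)=200 f(10,4)=119 f(10,6)=45 f(10,8)=10 f(10,10)=1
t=11: f(11,-1)=297 f(11,1)=407 f(11,3)=319 f(11,5)=164 f(11,7)=55 f(11,9)=11 f(11,11)=1
t=12: f(12,-2)=297 f(12,0)=704 f(12,2)=726 f(12,4)=483 f(12,6)=219 f(12,8)=66 f(12,10)=12 f(12,12)=1
t=13: f(13,-1)=1001 f(13,1)=1430 f(13,3)=1209 f(13,5)=702 f(13,7)=285 f(13,9)=78 f(13,11)=13 f(13,13)=1
Σ_s f(13,s) = 4719
P = 4719/8192 = 4719/8192

Answer: 4719/8192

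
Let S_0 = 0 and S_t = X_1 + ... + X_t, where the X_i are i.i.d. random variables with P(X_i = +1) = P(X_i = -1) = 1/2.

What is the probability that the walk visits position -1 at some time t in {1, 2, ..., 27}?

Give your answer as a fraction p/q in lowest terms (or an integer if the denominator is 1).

Answer: 28539857/33554432

Derivation:
Count via complement. Let g(t,s) = #length-t paths at position s with S_1..S_t all ≠ -1.
g(t,s) = g(t-1,s-1) + g(t-1,s+1) for s ≠ -1; g(t,-1) = 0.
t=0: g(0,0)=1
t=1: g(1,1)=1
t=2: g(2,0)=1 g(2,2)=1
t=3: g(3,1)=2 g(3,3)=1
t=4: g(4,0)=2 g(4,2)=3 g(4,4)=1
t=5: g(5,1)=5 g(5,3)=4 g(5,5)=1
t=6: g(6,0)=5 g(6,2)=9 g(6,4)=5 g(6,6)=1
t=7: g(7,1)=14 g(7,3)=14 g(7,5)=6 g(7,7)=1
t=8: g(8,0)=14 g(8,2)=28 g(8,4)=20 g(8,6)=7 g(8,8)=1
t=9: g(9,1)=42 g(9,3)=48 g(9,5)=27 g(9,7)=8 g(9,9)=1
t=10: g(10,0)=42 g(10,2)=90 g(10,4)=75 g(10,6)=35 g(10,8)=9 g(10,10)=1
t=11: g(11,1)=132 g(11,3)=165 g(11,5)=110 g(11,7)=44 g(11,9)=10 g(11,11)=1
t=12: g(12,0)=132 g(12,2)=297 g(12,4)=275 g(12,6)=154 g(12,8)=54 g(12,10)=11 g(12,12)=1
t=13: g(13,1)=429 g(13,3)=572 g(13,5)=429 g(13,7)=208 g(13,9)=65 g(13,11)=12 g(13,13)=1
t=14: g(14,0)=429 g(14,2)=1001 g(14,4)=1001 g(14,6)=637 g(14,8)=273 g(14,10)=77 g(14,12)=13 g(14,14)=1
t=15: g(15,1)=1430 g(15,3)=2002 g(15,5)=1638 g(15,7)=910 g(15,9)=350 g(15,11)=90 g(15,13)=14 g(15,15)=1
t=16: g(16,0)=1430 g(16,2)=3432 g(16,4)=3640 g(16,6)=2548 g(16,8)=1260 g(16,10)=440 g(16,12)=104 g(16,14)=15 g(16,16)=1
t=17: g(17,1)=4862 g(17,3)=7072 g(17,5)=6188 g(17,7)=3808 g(17,9)=1700 g(17,11)=544 g(17,13)=119 g(17,15)=16 g(17,17)=1
t=18: g(18,0)=4862 g(18,2)=11934 g(18,4)=13260 g(18,6)=9996 g(18,8)=5508 g(18,10)=2244 g(18,12)=663 g(18,14)=135 g(18,16)=17 g(18,18)=1
t=19: g(19,1)=16796 g(19,3)=25194 g(19,5)=23256 g(19,7)=15504 g(19,9)=7752 g(19,11)=2907 g(19,13)=798 g(19,15)=152 g(19,17)=18 g(19,19)=1
t=20: g(20,0)=16796 g(20,2)=41990 g(20,4)=48450 g(20,6)=38760 g(20,8)=23256 g(20,10)=10659 g(20,12)=3705 g(20,14)=950 g(20,16)=170 g(20,18)=19 g(20,20)=1
t=21: g(21,1)=58786 g(21,3)=90440 g(21,5)=87210 g(21,7)=62016 g(21,9)=33915 g(21,11)=14364 g(21,13)=4655 g(21,15)=1120 g(21,17)=189 g(21,19)=20 g(21,21)=1
t=22: g(22,0)=58786 g(22,2)=149226 g(22,4)=177650 g(22,6)=149226 g(22,8)=95931 g(22,10)=48279 g(22,12)=19019 g(22,14)=5775 g(22,16)=1309 g(22,18)=209 g(22,20)=21 g(22,22)=1
t=23: g(23,1)=208012 g(23,3)=326876 g(23,5)=326876 g(23,7)=245157 g(23,9)=144210 g(23,11)=67298 g(23,13)=24794 g(23,15)=7084 g(23,17)=1518 g(23,19)=230 g(23,21)=22 g(23,23)=1
t=24: g(24,0)=208012 g(24,2)=534888 g(24,4)=653752 g(24,6)=572033 g(24,8)=389367 g(24,10)=211508 g(24,12)=92092 g(24,14)=31878 g(24,16)=8602 g(24,18)=1748 g(24,20)=252 g(24,22)=23 g(24,24)=1
t=25: g(25,1)=742900 g(25,3)=1188640 g(25,5)=1225785 g(25,7)=961400 g(25,9)=600875 g(25,11)=303600 g(25,13)=123970 g(25,15)=40480 g(25,17)=10350 g(25,19)=2000 g(25,21)=275 g(25,23)=24 g(25,25)=1
t=26: g(26,0)=742900 g(26,2)=1931540 g(26,4)=2414425 g(26,6)=2187185 g(26,8)=1562275 g(26,10)=904475 g(26,12)=427570 g(26,14)=164450 g(26,16)=50830 g(26,18)=12350 g(26,20)=2275 g(26,22)=299 g(26,24)=25 g(26,26)=1
t=27: g(27,1)=2674440 g(27,3)=4345965 g(27,5)=4601610 g(27,7)=3749460 g(27,9)=2466750 g(27,11)=1332045 g(27,13)=592020 g(27,15)=215280 g(27,17)=63180 g(27,19)=14625 g(27,21)=2574 g(27,23)=324 g(27,25)=26 g(27,27)=1
Paths never hitting -1: Σ_s g(27,s) = 20058300
Paths hitting -1: 2^27 - 20058300 = 114159428
P = 114159428/134217728 = 28539857/33554432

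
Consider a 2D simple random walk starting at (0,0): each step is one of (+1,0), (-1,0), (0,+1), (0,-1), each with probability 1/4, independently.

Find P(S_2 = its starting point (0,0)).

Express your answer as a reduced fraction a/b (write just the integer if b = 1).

Let h be the number of horizontal steps (so 2-h are vertical). To end at (0,0) need (h+0)/2 right-steps and ((2-h)+0)/2 up-steps.
Sum over h with 0 ≤ h ≤ 2, h ≡ 0 (mod 2), 2-h ≡ 0 (mod 2):
h=0: C(2,0)·C(0,0)·C(2,1) = 1·1·2 = 2
h=2: C(2,2)·C(2,1)·C(0,0) = 1·2·1 = 2
Total favorable: 4
Total paths: 4^2 = 16
P = 4/16 = 1/4

Answer: 1/4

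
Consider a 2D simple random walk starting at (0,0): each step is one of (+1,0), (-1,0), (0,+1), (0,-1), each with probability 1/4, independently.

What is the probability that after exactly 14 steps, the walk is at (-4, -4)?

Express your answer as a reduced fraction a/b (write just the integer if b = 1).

Answer: 39039/8388608

Derivation:
Let h be the number of horizontal steps (so 14-h are vertical). To end at (-4,-4) need (h-4)/2 right-steps and ((14-h)-4)/2 up-steps.
Sum over h with 4 ≤ h ≤ 10, h ≡ 0 (mod 2), 14-h ≡ 0 (mod 2):
h=4: C(14,4)·C(4,0)·C(10,3) = 1001·1·120 = 120120
h=6: C(14,6)·C(6,1)·C(8,2) = 3003·6·28 = 504504
h=8: C(14,8)·C(8,2)·C(6,1) = 3003·28·6 = 504504
h=10: C(14,10)·C(10,3)·C(4,0) = 1001·120·1 = 120120
Total favorable: 1249248
Total paths: 4^14 = 268435456
P = 1249248/268435456 = 39039/8388608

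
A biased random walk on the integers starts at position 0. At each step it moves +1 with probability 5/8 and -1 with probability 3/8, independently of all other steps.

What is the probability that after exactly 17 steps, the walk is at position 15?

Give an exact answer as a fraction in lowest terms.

Answer: 7781982421875/2251799813685248

Derivation:
To reach position 15 after 17 steps: need 16 steps of +1 and 1 step of -1.
Number of such sequences: C(17,16) = 17
Each has probability (5/8)^16 · (3/8)^1 = 457763671875/2251799813685248
P = 17 · 457763671875/2251799813685248 = 7781982421875/2251799813685248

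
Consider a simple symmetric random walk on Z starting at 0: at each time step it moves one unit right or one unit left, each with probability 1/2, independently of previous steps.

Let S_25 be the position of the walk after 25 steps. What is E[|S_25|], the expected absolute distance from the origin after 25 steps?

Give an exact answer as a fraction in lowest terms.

Answer: 16900975/4194304

Derivation:
S_25 takes values m ≡ 1 (mod 2) with |m| ≤ 25; P(S_25=m) = C(25,(25+m)/2)/2^25.
Total paths: 2^25 = 33554432
Distribution: P(S=-25)=1/33554432, P(S=-23)=25/33554432, P(S=-21)=300/33554432, P(S=-19)=2300/33554432, P(S=-17)=12650/33554432, P(S=-15)=53130/33554432, P(S=-13)=177100/33554432, P(S=-11)=480700/33554432, P(S=-9)=1081575/33554432, P(S=-7)=2042975/33554432, P(S=-5)=3268760/33554432, P(S=-3)=4457400/33554432, P(S=-1)=5200300/33554432, P(S=1)=5200300/33554432, P(S=3)=4457400/33554432, P(S=5)=3268760/33554432, P(S=7)=2042975/33554432, P(S=9)=1081575/33554432, P(S=11)=480700/33554432, P(S=13)=177100/33554432, P(S=15)=53130/33554432, P(S=17)=12650/33554432, P(S=19)=2300/33554432, P(S=21)=300/33554432, P(S=23)=25/33554432, P(S=25)=1/33554432
E[|S_25|] = Σ_m |m|·P(S_25=m) = 135207800/33554432 = 16900975/4194304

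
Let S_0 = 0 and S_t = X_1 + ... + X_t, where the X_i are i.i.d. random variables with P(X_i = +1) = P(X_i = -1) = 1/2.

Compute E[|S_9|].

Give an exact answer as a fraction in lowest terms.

Answer: 315/128

Derivation:
S_9 takes values m ≡ 1 (mod 2) with |m| ≤ 9; P(S_9=m) = C(9,(9+m)/2)/2^9.
Total paths: 2^9 = 512
Distribution: P(S=-9)=1/512, P(S=-7)=9/512, P(S=-5)=36/512, P(S=-3)=84/512, P(S=-1)=126/512, P(S=1)=126/512, P(S=3)=84/512, P(S=5)=36/512, P(S=7)=9/512, P(S=9)=1/512
E[|S_9|] = Σ_m |m|·P(S_9=m) = 1260/512 = 315/128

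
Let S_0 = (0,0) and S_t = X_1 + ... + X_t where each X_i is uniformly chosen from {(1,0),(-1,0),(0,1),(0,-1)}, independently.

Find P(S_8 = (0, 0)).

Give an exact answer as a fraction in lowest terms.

Let h be the number of horizontal steps (so 8-h are vertical). To end at (0,0) need (h+0)/2 right-steps and ((8-h)+0)/2 up-steps.
Sum over h with 0 ≤ h ≤ 8, h ≡ 0 (mod 2), 8-h ≡ 0 (mod 2):
h=0: C(8,0)·C(0,0)·C(8,4) = 1·1·70 = 70
h=2: C(8,2)·C(2,1)·C(6,3) = 28·2·20 = 1120
h=4: C(8,4)·C(4,2)·C(4,2) = 70·6·6 = 2520
h=6: C(8,6)·C(6,3)·C(2,1) = 28·20·2 = 1120
h=8: C(8,8)·C(8,4)·C(0,0) = 1·70·1 = 70
Total favorable: 4900
Total paths: 4^8 = 65536
P = 4900/65536 = 1225/16384

Answer: 1225/16384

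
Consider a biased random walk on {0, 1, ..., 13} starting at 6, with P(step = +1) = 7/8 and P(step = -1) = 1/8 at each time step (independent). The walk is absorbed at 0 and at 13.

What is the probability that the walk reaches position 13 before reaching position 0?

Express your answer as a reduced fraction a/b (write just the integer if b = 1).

Answer: 16148031144/16148168401

Derivation:
Biased walk: p = 7/8, q = 1/8, r = q/p = 1/7
Gambler's ruin: P(hit 13 before 0 | start at 6) = (1 - r^a)/(1 - r^N)
r^6 = 1/117649; r^13 = 1/96889010407
P = (1 - 1/117649) / (1 - 1/96889010407) = 117648/117649 / 96889010406/96889010407 = 16148031144/16148168401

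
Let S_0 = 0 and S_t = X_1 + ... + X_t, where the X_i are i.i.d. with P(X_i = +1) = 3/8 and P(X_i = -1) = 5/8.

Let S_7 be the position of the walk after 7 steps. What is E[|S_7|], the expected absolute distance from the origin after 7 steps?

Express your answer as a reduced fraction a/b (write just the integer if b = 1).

Answer: 169687/65536

Derivation:
S_7 takes values m ≡ 1 (mod 2) with |m| ≤ 7; P(S_7=m) = C(7,(7+m)/2) · (3/8)^((7+m)/2) · (5/8)^((7-m)/2).
Distribution: P(S=-7)=78125/2097152, P(S=-5)=328125/2097152, P(S=-3)=590625/2097152, P(S=-1)=590625/2097152, P(S=1)=354375/2097152, P(S=3)=127575/2097152, P(S=5)=25515/2097152, P(S=7)=2187/2097152
E[|S_7|] = Σ_m |m|·P(S_7=m) = 169687/65536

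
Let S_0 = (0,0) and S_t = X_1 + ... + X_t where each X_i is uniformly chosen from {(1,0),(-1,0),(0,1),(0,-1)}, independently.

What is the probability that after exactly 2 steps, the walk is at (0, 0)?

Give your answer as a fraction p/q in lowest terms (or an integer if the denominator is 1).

Answer: 1/4

Derivation:
Let h be the number of horizontal steps (so 2-h are vertical). To end at (0,0) need (h+0)/2 right-steps and ((2-h)+0)/2 up-steps.
Sum over h with 0 ≤ h ≤ 2, h ≡ 0 (mod 2), 2-h ≡ 0 (mod 2):
h=0: C(2,0)·C(0,0)·C(2,1) = 1·1·2 = 2
h=2: C(2,2)·C(2,1)·C(0,0) = 1·2·1 = 2
Total favorable: 4
Total paths: 4^2 = 16
P = 4/16 = 1/4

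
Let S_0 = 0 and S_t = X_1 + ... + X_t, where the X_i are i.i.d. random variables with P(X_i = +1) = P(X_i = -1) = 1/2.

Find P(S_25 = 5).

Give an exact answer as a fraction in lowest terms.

Answer: 408595/4194304

Derivation:
To reach position 5 after 25 steps: need 15 steps of +1 and 10 of -1.
Favorable paths: C(25,15) = 3268760
Total paths: 2^25 = 33554432
P = 3268760/33554432 = 408595/4194304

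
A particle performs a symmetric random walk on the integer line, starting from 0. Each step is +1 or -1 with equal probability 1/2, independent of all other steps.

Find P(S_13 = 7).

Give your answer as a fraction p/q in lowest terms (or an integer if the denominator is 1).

Answer: 143/4096

Derivation:
To reach position 7 after 13 steps: need 10 steps of +1 and 3 of -1.
Favorable paths: C(13,10) = 286
Total paths: 2^13 = 8192
P = 286/8192 = 143/4096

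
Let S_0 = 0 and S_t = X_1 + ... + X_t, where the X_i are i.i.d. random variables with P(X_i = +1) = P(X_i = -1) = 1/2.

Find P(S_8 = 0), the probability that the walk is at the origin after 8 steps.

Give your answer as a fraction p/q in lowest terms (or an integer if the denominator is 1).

Answer: 35/128

Derivation:
To return to 0 after 8 steps: need exactly 4 steps of +1 and 4 of -1.
Favorable paths: C(8,4) = 70
Total paths: 2^8 = 256
P = 70/256 = 35/128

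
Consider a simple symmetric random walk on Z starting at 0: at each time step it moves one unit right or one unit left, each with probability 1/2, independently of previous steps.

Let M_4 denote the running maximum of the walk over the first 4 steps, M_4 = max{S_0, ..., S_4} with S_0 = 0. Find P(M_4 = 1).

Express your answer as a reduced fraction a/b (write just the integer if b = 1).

Answer: 1/4

Derivation:
Let M_4 = max(S_0,...,S_4). Use the reflection principle: for j ≥ 1, #{paths with M_4 ≥ j} = #{S_4 ≥ j} + #{S_4 ≥ j+1}.
By reflection, #{M_4 ≥ 1} = #{S_4 ≥ 1} + #{S_4 ≥ 2} = 5 + 5 = 10.
#{M_4 ≥ 2} = #{S_4 ≥ 2} + #{S_4 ≥ 3} = 5 + 1 = 6.
#{M_4 = 1} = 10 - 6 = 4.
P(M_4 = 1) = 4/16 = 1/4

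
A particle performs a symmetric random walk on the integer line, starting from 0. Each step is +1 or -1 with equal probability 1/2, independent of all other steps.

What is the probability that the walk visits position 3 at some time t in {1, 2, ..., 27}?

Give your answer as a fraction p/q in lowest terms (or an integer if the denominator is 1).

Count via complement. Let g(t,s) = #length-t paths at position s with S_1..S_t all ≠ 3.
g(t,s) = g(t-1,s-1) + g(t-1,s+1) for s ≠ 3; g(t,3) = 0.
t=0: g(0,0)=1
t=1: g(1,-1)=1 g(1,1)=1
t=2: g(2,-2)=1 g(2,0)=2 g(2,2)=1
t=3: g(3,-3)=1 g(3,-1)=3 g(3,1)=3
t=4: g(4,-4)=1 g(4,-2)=4 g(4,0)=6 g(4,2)=3
t=5: g(5,-5)=1 g(5,-3)=5 g(5,-1)=10 g(5,1)=9
t=6: g(6,-6)=1 g(6,-4)=6 g(6,-2)=15 g(6,0)=19 g(6,2)=9
t=7: g(7,-7)=1 g(7,-5)=7 g(7,-3)=21 g(7,-1)=34 g(7,1)=28
t=8: g(8,-8)=1 g(8,-6)=8 g(8,-4)=28 g(8,-2)=55 g(8,0)=62 g(8,2)=28
t=9: g(9,-9)=1 g(9,-7)=9 g(9,-5)=36 g(9,-3)=83 g(9,-1)=117 g(9,1)=90
t=10: g(10,-10)=1 g(10,-8)=10 g(10,-6)=45 g(10,-4)=119 g(10,-2)=200 g(10,0)=207 g(10,2)=90
t=11: g(11,-11)=1 g(11,-9)=11 g(11,-7)=55 g(11,-5)=164 g(11,-3)=319 g(11,-1)=407 g(11,1)=297
t=12: g(12,-12)=1 g(12,-10)=12 g(12,-8)=66 g(12,-6)=219 g(12,-4)=483 g(12,-2)=726 g(12,0)=704 g(12,2)=297
t=13: g(13,-13)=1 g(13,-11)=13 g(13,-9)=78 g(13,-7)=285 g(13,-5)=702 g(13,-3)=1209 g(13,-1)=1430 g(13,1)=1001
t=14: g(14,-14)=1 g(14,-12)=14 g(14,-10)=91 g(14,-8)=363 g(14,-6)=987 g(14,-4)=1911 g(14,-2)=2639 g(14,0)=2431 g(14,2)=1001
t=15: g(15,-15)=1 g(15,-13)=15 g(15,-11)=105 g(15,-9)=454 g(15,-7)=1350 g(15,-5)=2898 g(15,-3)=4550 g(15,-1)=5070 g(15,1)=3432
t=16: g(16,-16)=1 g(16,-14)=16 g(16,-12)=120 g(16,-10)=559 g(16,-8)=1804 g(16,-6)=4248 g(16,-4)=7448 g(16,-2)=9620 g(16,0)=8502 g(16,2)=3432
t=17: g(17,-17)=1 g(17,-15)=17 g(17,-13)=136 g(17,-11)=679 g(17,-9)=2363 g(17,-7)=6052 g(17,-5)=11696 g(17,-3)=17068 g(17,-1)=18122 g(17,1)=11934
t=18: g(18,-18)=1 g(18,-16)=18 g(18,-14)=153 g(18,-12)=815 g(18,-10)=3042 g(18,-8)=8415 g(18,-6)=17748 g(18,-4)=28764 g(18,-2)=35190 g(18,0)=30056 g(18,2)=11934
t=19: g(19,-19)=1 g(19,-17)=19 g(19,-15)=171 g(19,-13)=968 g(19,-11)=3857 g(19,-9)=11457 g(19,-7)=26163 g(19,-5)=46512 g(19,-3)=63954 g(19,-1)=65246 g(19,1)=41990
t=20: g(20,-20)=1 g(20,-18)=20 g(20,-16)=190 g(20,-14)=1139 g(20,-12)=4825 g(20,-10)=15314 g(20,-8)=37620 g(20,-6)=72675 g(20,-4)=110466 g(20,-2)=129200 g(20,0)=107236 g(20,2)=41990
t=21: g(21,-21)=1 g(21,-19)=21 g(21,-17)=210 g(21,-15)=1329 g(21,-13)=5964 g(21,-11)=20139 g(21,-9)=52934 g(21,-7)=110295 g(21,-5)=183141 g(21,-3)=239666 g(21,-1)=236436 g(21,1)=149226
t=22: g(22,-22)=1 g(22,-20)=22 g(22,-18)=231 g(22,-16)=1539 g(22,-14)=7293 g(22,-12)=26103 g(22,-10)=73073 g(22,-8)=163229 g(22,-6)=293436 g(22,-4)=422807 g(22,-2)=476102 g(22,0)=385662 g(22,2)=149226
t=23: g(23,-23)=1 g(23,-21)=23 g(23,-19)=253 g(23,-17)=1770 g(23,-15)=8832 g(23,-13)=33396 g(23,-11)=99176 g(23,-9)=236302 g(23,-7)=456665 g(23,-5)=716243 g(23,-3)=898909 g(23,-1)=861764 g(23,1)=534888
t=24: g(24,-24)=1 g(24,-22)=24 g(24,-20)=276 g(24,-18)=2023 g(24,-16)=10602 g(24,-14)=42228 g(24,-12)=132572 g(24,-10)=335478 g(24,-8)=692967 g(24,-6)=1172908 g(24,-4)=1615152 g(24,-2)=1760673 g(24,0)=1396652 g(24,2)=534888
t=25: g(25,-25)=1 g(25,-23)=25 g(25,-21)=300 g(25,-19)=2299 g(25,-17)=12625 g(25,-15)=52830 g(25,-13)=174800 g(25,-11)=468050 g(25,-9)=1028445 g(25,-7)=1865875 g(25,-5)=2788060 g(25,-3)=3375825 g(25,-1)=3157325 g(25,1)=1931540
t=26: g(26,-26)=1 g(26,-24)=26 g(26,-22)=325 g(26,-20)=2599 g(26,-18)=14924 g(26,-16)=65455 g(26,-14)=227630 g(26,-12)=642850 g(26,-10)=1496495 g(26,-8)=2894320 g(26,-6)=4653935 g(26,-4)=6163885 g(26,-2)=6533150 g(26,0)=5088865 g(26,2)=1931540
t=27: g(27,-27)=1 g(27,-25)=27 g(27,-23)=351 g(27,-21)=2924 g(27,-19)=17523 g(27,-17)=80379 g(27,-15)=293085 g(27,-13)=870480 g(27,-11)=2139345 g(27,-9)=4390815 g(27,-7)=7548255 g(27,-5)=10817820 g(27,-3)=12697035 g(27,-1)=11622015 g(27,1)=7020405
Paths never hitting 3: Σ_s g(27,s) = 57500460
Paths hitting 3: 2^27 - 57500460 = 76717268
P = 76717268/134217728 = 19179317/33554432

Answer: 19179317/33554432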